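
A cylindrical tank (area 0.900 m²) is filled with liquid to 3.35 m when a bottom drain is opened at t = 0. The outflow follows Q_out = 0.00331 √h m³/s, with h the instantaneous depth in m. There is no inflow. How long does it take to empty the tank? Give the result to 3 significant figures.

995 s

A dh/dt = −Q_out = −0.00331 √h.
This is separable: 2 d(√h)/dt = −0.00331/A, so √h = √h₀ − (0.00331/(2A)) t.
Tank is empty when √h = 0: t_empty = 2A√h₀/0.00331.
t_empty = 2·0.900·√3.35/0.00331 = 1.8000·1.8303/0.00331 = 995.33 s.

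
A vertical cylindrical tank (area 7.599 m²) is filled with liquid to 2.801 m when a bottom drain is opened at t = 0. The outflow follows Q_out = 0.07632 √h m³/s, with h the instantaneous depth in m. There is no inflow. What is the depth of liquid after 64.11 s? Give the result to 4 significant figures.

1.827 m

A dh/dt = −Q_out = −0.07632 √h.
This is separable: 2 d(√h)/dt = −0.07632/A, so √h = √h₀ − (0.07632/(2A)) t.
√h = √2.801 − 0.07632·64.11/(2·7.599) = 1.67362 − 0.321942 = 1.35168.
h = 1.35168² = 1.82703 m.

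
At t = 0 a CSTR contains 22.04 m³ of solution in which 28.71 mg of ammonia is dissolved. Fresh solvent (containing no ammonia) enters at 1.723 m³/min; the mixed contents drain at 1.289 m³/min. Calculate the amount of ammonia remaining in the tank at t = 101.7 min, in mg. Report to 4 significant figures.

Total volume: dV/dt = Q_in − Q_out = 0.434000 m³/min, so V(t) = 22.04 + 0.434000 t and V(101.7) = 66.1778 m³.
No ammonia enters, so dm/dt = −Q_out · (m/V).
Separate: dm/m = −Q_out dt/V(t) ⇒ ln(m/m₀) = −(Q_out/(Q_in−Q_out)) ln(V/V₀).
m = m₀ (V₀/V)^(Q_out/(Q_in−Q_out)) = 28.71 × (22.04/66.1778)^(2.97005) = 1.09606 mg.

1.096 mg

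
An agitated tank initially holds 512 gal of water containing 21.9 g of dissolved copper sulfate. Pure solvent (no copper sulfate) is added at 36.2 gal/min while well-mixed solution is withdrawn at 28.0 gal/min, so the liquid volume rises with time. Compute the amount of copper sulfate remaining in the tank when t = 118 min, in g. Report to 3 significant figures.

Let m(t) be the amount of copper sulfate. Volume: V(t) = V₀ + (Q_in − Q_out) t = 512 + 8.2000 t; V(118) = 1479.6 gal.
No copper sulfate enters, so dm/dt = −Q_out · (m/V).
Separate: dm/m = −Q_out dt/V(t) ⇒ ln(m/m₀) = −(Q_out/(Q_in−Q_out)) ln(V/V₀).
m = m₀ (V₀/V)^(Q_out/(Q_in−Q_out)) = 21.9 × (512/1479.6)^(3.4146) = 0.58442 g.

0.584 g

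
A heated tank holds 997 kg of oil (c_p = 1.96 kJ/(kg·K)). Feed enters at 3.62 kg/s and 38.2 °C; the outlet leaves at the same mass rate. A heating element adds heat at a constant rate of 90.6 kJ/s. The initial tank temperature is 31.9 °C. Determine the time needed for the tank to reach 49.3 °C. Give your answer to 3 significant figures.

671 s

First-law balance (no shaft work): M c_p dT/dt = ṁ c_p (T_in − T) + 90.6.
τ = M/ṁ = 275.41 s; T_ss = T_in + Q̇/(ṁ c_p) = 50.969 °C.
T(t) = T_ss + (T₀ − T_ss) e^(−t/τ). Set T = 49.3:
e^(−t/τ) = (49.3 − 50.969)/(31.9 − 50.969) = 0.087534
t = −275.41 · ln(0.087534) = 670.84 s.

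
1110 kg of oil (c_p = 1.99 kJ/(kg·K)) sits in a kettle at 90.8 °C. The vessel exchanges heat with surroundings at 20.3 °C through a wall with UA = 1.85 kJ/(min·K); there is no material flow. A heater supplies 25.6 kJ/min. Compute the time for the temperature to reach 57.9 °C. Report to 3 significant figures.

Lumped-capacitance energy balance: M c_p dT/dt = UA(T_amb − T) + Q̇.
τ = M c_p/UA = 1194.0 min; T_ss = T_amb + Q̇/UA = 20.3 + 25.6/1.85 = 34.138 °C.
T(t) = T_ss + (T₀ − T_ss)e^(−t/τ); set T = 57.9:
t = −τ ln[(T − T_ss)/(T₀ − T_ss)] = −1194.0 · ln(0.41937) = 1037.6 min.

1040 min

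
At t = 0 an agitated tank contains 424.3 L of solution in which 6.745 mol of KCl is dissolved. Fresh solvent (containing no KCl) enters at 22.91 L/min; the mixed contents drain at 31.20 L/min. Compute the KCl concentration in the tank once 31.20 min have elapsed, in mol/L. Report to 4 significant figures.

0.001182 mol/L

Total volume: dV/dt = Q_in − Q_out = -8.29000 L/min, so V(t) = 424.3 − 8.29000 t and V(31.20) = 165.652 L.
No KCl enters, so dm/dt = −Q_out · (m/V).
dm/m = −Q_out dt/(V₀ − 8.29000 t); integrating gives ln(m/m₀) = −(Q_out/(Q_in−Q_out)) ln(V/V₀).
m = m₀ (V₀/V)^(Q_out/(Q_in−Q_out)) = 6.745 × (424.3/165.652)^(-3.76357) = 0.195728 mol.
C = m/V = 0.195728/165.652 = 0.00118156 mol/L.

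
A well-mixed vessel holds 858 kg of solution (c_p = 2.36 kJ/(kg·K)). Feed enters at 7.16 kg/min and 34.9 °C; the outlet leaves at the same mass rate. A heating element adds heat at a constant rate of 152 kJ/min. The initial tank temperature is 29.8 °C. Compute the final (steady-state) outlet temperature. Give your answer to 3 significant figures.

43.9 °C

M c_p dT/dt = ṁ c_p (T_in − T) + Q̇.
At steady state dT/dt = 0 ⇒ T_ss = T_in + Q̇/(ṁ c_p) = 34.9 + 152/(7.16·2.36) = 43.895 °C.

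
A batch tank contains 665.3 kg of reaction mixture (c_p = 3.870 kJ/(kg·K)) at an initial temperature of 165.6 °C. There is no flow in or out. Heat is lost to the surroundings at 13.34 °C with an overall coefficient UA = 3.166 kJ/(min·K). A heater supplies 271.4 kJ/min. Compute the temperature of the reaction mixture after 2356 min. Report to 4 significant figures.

102.7 °C

M c_p dT/dt = −UA(T − T_amb) + Q̇.
dT/dt = (T_ss − T)/τ with T_ss = T_amb + Q̇/UA = 13.34 + 271.4/3.166 = 99.0633 °C, τ = M c_p/UA = 665.3·3.870/3.166 = 813.238 min.
T approaches T_ss exponentially: T(t) = T_ss + (T₀ − T_ss) e^(−t/τ).
T(2356) = 99.0633 + (66.5367)·0.0551851 = 102.735 °C.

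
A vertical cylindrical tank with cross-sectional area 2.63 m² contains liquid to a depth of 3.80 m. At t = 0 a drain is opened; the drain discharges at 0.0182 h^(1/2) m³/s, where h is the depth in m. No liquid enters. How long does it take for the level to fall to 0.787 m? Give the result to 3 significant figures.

307 s

A dh/dt = −Q_out = −0.0182 √h.
∫ h^(−1/2) dh = −(0.0182/A) ∫ dt, giving 2√h = 2√h₀ − (0.0182/A) t.
t = 2A(√h₀ − √h)/0.0182 = 2·2.63·(√3.80 − √0.787)/0.0182
  = 5.2600 × (1.9494 − 0.88713) / 0.0182 = 307.00 s.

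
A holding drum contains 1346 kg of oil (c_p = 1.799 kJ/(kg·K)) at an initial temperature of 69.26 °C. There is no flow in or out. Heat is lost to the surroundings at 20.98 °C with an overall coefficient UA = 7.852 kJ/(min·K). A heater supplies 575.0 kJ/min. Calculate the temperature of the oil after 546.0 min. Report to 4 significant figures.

89.96 °C

Lumped-capacitance energy balance: M c_p dT/dt = UA(T_amb − T) + Q̇.
dT/dt = (T_ss − T)/τ with T_ss = T_amb + Q̇/UA = 20.98 + 575.0/7.852 = 94.2098 °C, τ = M c_p/UA = 1346·1.799/7.852 = 308.387 min.
This is linear first-order; T(t) = T_ss + (T₀ − T_ss) e^(−t/τ).
T(546.0) = 94.2098 + (-24.9498)·0.170247 = 89.9621 °C.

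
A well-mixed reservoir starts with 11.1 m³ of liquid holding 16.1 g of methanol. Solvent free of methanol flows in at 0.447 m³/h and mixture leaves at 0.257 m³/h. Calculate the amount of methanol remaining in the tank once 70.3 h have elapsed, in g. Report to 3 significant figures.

5.53 g

Total volume: dV/dt = Q_in − Q_out = 0.19000 m³/h, so V(t) = 11.1 + 0.19000 t and V(70.3) = 24.457 m³.
Solute balance: dm/dt = 0 − Q_out C = −Q_out m/V(t).
dm/m = −Q_out dt/(V₀ + 0.19000 t); integrating gives ln(m/m₀) = −(Q_out/(Q_in−Q_out)) ln(V/V₀).
m = m₀ (V₀/V)^(Q_out/(Q_in−Q_out)) = 16.1 × (11.1/24.457)^(1.3526) = 5.5305 g.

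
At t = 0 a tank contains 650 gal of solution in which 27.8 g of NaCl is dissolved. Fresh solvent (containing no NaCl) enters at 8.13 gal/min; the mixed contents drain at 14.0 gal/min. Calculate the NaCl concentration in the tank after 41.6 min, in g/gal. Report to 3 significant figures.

Let m(t) be the amount of NaCl. Volume: V(t) = V₀ + (Q_in − Q_out) t = 650 − 5.8700 t; V(41.6) = 405.81 gal.
Species balance (pure solvent in): dm/dt = −Q_out · m/V(t).
dm/m = −Q_out dt/(V₀ − 5.8700 t); integrating gives ln(m/m₀) = −(Q_out/(Q_in−Q_out)) ln(V/V₀).
m = m₀ (V₀/V)^(Q_out/(Q_in−Q_out)) = 27.8 × (650/405.81)^(-2.3850) = 9.0384 g.
C = m/V = 9.0384/405.81 = 0.022272 g/gal.

0.0223 g/gal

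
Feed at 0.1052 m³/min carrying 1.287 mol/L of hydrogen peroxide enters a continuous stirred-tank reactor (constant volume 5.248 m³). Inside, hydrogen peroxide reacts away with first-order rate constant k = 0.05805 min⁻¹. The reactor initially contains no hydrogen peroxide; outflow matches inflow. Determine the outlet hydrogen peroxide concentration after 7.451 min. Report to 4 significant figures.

Species balance: V dC/dt = Q C_in − Q C − k V C.
This is linear with rate a = Q/V + k = 0.0780957 min⁻¹.
C_ss = Q C_in/(Q + kV) = 0.330349 mol/L; C(t) = C_ss + (C₀ − C_ss) e^(−a t).
C(7.451) = 0.330349 + (-0.330349)·e^(−0.0780957·7.451) = 0.330349 + (-0.330349)·0.558840 = 0.145737 mol/L.

0.1457 mol/L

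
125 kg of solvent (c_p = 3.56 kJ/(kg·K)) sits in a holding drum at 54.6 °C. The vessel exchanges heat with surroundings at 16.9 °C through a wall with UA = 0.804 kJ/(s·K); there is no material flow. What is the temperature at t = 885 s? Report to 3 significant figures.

24.5 °C

Lumped-capacitance energy balance: M c_p dT/dt = UA(T_amb − T).
dT/dt = (T_ss − T)/τ with T_ss = T_amb = 16.900 °C, τ = M c_p/UA = 125·3.56/0.804 = 553.48 s.
T approaches T_ss exponentially: T(t) = T_ss + (T₀ − T_ss) e^(−t/τ).
T(885) = 16.900 + (37.700)·0.20211 = 24.519 °C.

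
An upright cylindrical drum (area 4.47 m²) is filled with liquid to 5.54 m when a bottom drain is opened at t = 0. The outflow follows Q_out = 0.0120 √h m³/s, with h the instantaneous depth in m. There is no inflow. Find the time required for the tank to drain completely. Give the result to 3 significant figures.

1750 s

With no inflow, A dh/dt = −0.0120 √h.
∫ h^(−1/2) dh = −(0.0120/A) ∫ dt, giving 2√h = 2√h₀ − (0.0120/A) t.
Tank is empty when √h = 0: t_empty = 2A√h₀/0.0120.
t_empty = 2·4.47·√5.54/0.0120 = 8.9400·2.3537/0.0120 = 1753.5 s.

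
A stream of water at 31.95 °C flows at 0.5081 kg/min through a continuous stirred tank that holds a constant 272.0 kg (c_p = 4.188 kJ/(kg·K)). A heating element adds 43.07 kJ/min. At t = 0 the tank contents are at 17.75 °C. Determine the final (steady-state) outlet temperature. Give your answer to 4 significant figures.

52.19 °C

M c_p dT/dt = ṁ c_p (T_in − T) + Q̇.
At steady state dT/dt = 0 ⇒ T_ss = T_in + Q̇/(ṁ c_p) = 31.95 + 43.07/(0.5081·4.188) = 52.1904 °C.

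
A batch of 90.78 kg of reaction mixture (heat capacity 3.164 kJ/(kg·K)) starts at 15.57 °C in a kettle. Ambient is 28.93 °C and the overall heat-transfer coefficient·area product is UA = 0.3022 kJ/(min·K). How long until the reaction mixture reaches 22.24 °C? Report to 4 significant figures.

M c_p dT/dt = −UA(T − T_amb).
τ = M c_p/UA = 950.456 min; T_ss = T_amb = 28.9300 °C.
T(t) = T_ss + (T₀ − T_ss)e^(−t/τ); set T = 22.24:
t = −τ ln[(T − T_ss)/(T₀ − T_ss)] = −950.456 · ln(0.500749) = 657.384 min.

657.4 min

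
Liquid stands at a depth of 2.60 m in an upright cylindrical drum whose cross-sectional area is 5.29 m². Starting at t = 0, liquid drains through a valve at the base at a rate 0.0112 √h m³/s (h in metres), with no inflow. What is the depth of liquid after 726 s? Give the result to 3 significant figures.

With no inflow, A dh/dt = −0.0112 √h.
Separate and integrate: 2(√h − √h₀) = −(0.0112/A) t.
√h = √2.60 − 0.0112·726/(2·5.29) = 1.6125 − 0.76854 = 0.84391.
h = 0.84391² = 0.71218 m.

0.712 m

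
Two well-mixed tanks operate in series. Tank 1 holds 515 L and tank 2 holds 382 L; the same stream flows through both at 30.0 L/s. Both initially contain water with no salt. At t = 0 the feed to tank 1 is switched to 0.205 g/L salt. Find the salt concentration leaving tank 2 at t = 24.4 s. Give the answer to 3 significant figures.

0.100 g/L

Each tank obeys Vᵢ dCᵢ/dt = Q(Cᵢ₋₁ − Cᵢ), so τᵢ = Vᵢ/Q.
τ₁ = 515/30.0 = 17.167 s; τ₂ = 382/30.0 = 12.733 s.
Solving the cascade with C₁(0)=C₂(0)=0 gives C₂(t) = C_in[1 − (τ₁ e^(−t/τ₁) − τ₂ e^(−t/τ₂))/(τ₁ − τ₂)].
At t = 24.4: e^(−t/τ₁) = 0.24139, e^(−t/τ₂) = 0.14716.
C₂ = 0.205·[1 − (17.167·0.24139 − 12.733·0.14716)/(4.4333)] = 0.205·0.48798 = 0.10004 g/L.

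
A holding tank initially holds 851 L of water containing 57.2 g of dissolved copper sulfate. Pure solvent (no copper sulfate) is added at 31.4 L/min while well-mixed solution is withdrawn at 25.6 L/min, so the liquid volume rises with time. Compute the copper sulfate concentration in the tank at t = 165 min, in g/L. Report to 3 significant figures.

0.00114 g/L

Let m(t) be the amount of copper sulfate. Volume: V(t) = V₀ + (Q_in − Q_out) t = 851 + 5.8000 t; V(165) = 1808.0 L.
Species balance (pure solvent in): dm/dt = −Q_out · m/V(t).
dm/m = −Q_out dt/(V₀ + 5.8000 t); integrating gives ln(m/m₀) = −(Q_out/(Q_in−Q_out)) ln(V/V₀).
m = m₀ (V₀/V)^(Q_out/(Q_in−Q_out)) = 57.2 × (851/1808.0)^(4.4138) = 2.0554 g.
C = m/V = 2.0554/1808.0 = 0.0011368 g/L.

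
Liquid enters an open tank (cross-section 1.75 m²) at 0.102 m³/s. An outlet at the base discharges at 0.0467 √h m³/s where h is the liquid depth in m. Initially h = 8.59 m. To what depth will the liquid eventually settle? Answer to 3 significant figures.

Mass balance (ρ constant): A dh/dt = Q_in − 0.0467 √h. At steady state dh/dt = 0:
Q_in = 0.0467 √h_ss ⇒ √h_ss = 0.102/0.0467 = 2.1842.
h_ss = 2.1842² = 4.7705 m. (Since h₀ = 8.59 m > h_ss, the level will fall toward this value.)

4.77 m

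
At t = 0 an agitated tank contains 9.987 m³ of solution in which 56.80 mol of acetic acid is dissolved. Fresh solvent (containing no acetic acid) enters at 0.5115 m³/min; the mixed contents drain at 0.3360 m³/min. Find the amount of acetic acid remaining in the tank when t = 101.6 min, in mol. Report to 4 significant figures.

7.991 mol

Total volume: dV/dt = Q_in − Q_out = 0.175500 m³/min, so V(t) = 9.987 + 0.175500 t and V(101.6) = 27.8178 m³.
Species balance (pure solvent in): dm/dt = −Q_out · m/V(t).
dm/m = −Q_out dt/(V₀ + 0.175500 t); integrating gives ln(m/m₀) = −(Q_out/(Q_in−Q_out)) ln(V/V₀).
m = m₀ (V₀/V)^(Q_out/(Q_in−Q_out)) = 56.80 × (9.987/27.8178)^(1.91453) = 7.99093 mol.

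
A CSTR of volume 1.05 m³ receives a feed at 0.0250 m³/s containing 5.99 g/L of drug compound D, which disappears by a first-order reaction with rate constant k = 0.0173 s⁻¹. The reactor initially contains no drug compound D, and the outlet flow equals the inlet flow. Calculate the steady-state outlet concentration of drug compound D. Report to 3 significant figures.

3.47 g/L

Accumulation = in − out − consumed: V dC/dt = Q C_in − Q C − k V C.
At steady state: 0 = Q C_in − (Q + kV) C_ss, so C_ss = Q C_in/(Q + kV).
C_ss = 0.0250·5.99/(0.0250 + 0.0173·1.05) = 0.14975/0.043165 = 3.4692 g/L.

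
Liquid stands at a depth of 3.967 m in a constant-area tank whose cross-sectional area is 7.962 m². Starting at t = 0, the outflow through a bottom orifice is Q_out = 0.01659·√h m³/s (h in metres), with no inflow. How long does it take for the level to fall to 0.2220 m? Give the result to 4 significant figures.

Volume balance on the tank: A dh/dt = −0.01659 √h.
This is separable: 2 d(√h)/dt = −0.01659/A, so √h = √h₀ − (0.01659/(2A)) t.
t = 2A(√h₀ − √h)/0.01659 = 2·7.962·(√3.967 − √0.2220)/0.01659
  = 15.9240 × (1.99173 − 0.471169) / 0.01659 = 1459.52 s.

1460 s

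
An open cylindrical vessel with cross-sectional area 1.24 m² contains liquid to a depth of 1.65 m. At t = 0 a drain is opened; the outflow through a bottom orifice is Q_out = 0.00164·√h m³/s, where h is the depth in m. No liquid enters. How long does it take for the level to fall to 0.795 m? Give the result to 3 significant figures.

594 s

A dh/dt = −Q_out = −0.00164 √h.
∫ h^(−1/2) dh = −(0.00164/A) ∫ dt, giving 2√h = 2√h₀ − (0.00164/A) t.
t = 2A(√h₀ − √h)/0.00164 = 2·1.24·(√1.65 − √0.795)/0.00164
  = 2.4800 × (1.2845 − 0.89163) / 0.00164 = 594.13 s.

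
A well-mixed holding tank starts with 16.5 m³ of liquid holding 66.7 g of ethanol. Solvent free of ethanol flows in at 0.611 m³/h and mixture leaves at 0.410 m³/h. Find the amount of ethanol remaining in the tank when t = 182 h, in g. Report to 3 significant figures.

6.15 g

Let m(t) be the amount of ethanol. Volume: V(t) = V₀ + (Q_in − Q_out) t = 16.5 + 0.20100 t; V(182) = 53.082 m³.
No ethanol enters, so dm/dt = −Q_out · (m/V).
Separate: dm/m = −Q_out dt/V(t) ⇒ ln(m/m₀) = −(Q_out/(Q_in−Q_out)) ln(V/V₀).
m = m₀ (V₀/V)^(Q_out/(Q_in−Q_out)) = 66.7 × (16.5/53.082)^(2.0398) = 6.1518 g.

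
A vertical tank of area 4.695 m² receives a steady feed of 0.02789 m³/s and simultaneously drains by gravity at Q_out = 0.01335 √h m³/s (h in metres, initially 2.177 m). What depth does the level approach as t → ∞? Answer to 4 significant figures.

4.364 m

Level balance: A dh/dt = 0.02789 − 0.01335 √h. Setting dh/dt = 0:
Q_in = 0.01335 √h_ss ⇒ √h_ss = 0.02789/0.01335 = 2.08914.
h_ss = 2.08914² = 4.36450 m. (Since h₀ = 2.177 m < h_ss, the level will rise toward this value.)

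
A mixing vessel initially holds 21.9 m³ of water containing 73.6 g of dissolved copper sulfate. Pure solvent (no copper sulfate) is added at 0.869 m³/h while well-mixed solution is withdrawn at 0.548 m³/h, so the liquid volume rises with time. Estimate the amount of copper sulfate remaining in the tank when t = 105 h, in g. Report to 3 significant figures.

15.0 g

Let m(t) be the amount of copper sulfate. Volume: V(t) = V₀ + (Q_in − Q_out) t = 21.9 + 0.32100 t; V(105) = 55.605 m³.
Species balance (pure solvent in): dm/dt = −Q_out · m/V(t).
dm/m = −Q_out dt/(V₀ + 0.32100 t); integrating gives ln(m/m₀) = −(Q_out/(Q_in−Q_out)) ln(V/V₀).
m = m₀ (V₀/V)^(Q_out/(Q_in−Q_out)) = 73.6 × (21.9/55.605)^(1.7072) = 14.998 g.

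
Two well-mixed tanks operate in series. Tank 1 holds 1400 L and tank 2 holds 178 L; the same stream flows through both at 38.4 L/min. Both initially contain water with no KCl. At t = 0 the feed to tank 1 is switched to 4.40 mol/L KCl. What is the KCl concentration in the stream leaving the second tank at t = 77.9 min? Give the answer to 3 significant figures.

Each tank obeys Vᵢ dCᵢ/dt = Q(Cᵢ₋₁ − Cᵢ), so τᵢ = Vᵢ/Q.
τ₁ = 1400/38.4 = 36.458 min; τ₂ = 178/38.4 = 4.6354 min.
Tank 1: C₁ = C_in(1 − e^(−t/τ₁)). Tank 2 (τ₁ ≠ τ₂): C₂ = C_in[1 − (τ₁ e^(−t/τ₁) − τ₂ e^(−t/τ₂))/(τ₁ − τ₂)].
At t = 77.9: e^(−t/τ₁) = 0.11805, e^(−t/τ₂) = 5.0293e-08.
C₂ = 4.40·[1 − (36.458·0.11805 − 4.6354·5.0293e-08)/(31.823)] = 4.40·0.86476 = 3.8049 mol/L.

3.80 mol/L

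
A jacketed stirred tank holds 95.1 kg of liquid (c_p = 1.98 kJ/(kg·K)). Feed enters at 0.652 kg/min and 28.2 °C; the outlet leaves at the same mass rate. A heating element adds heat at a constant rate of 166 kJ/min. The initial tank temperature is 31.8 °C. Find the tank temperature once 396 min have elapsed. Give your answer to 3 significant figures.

Heat balance on the well-mixed liquid: M c_p dT/dt = ṁ c_p (T_in − T) + 166.
τ = M/ṁ = 145.86 min; T_ss = T_in + Q̇/(ṁ c_p) = 28.2 + 166/(0.652·1.98) = 156.79 °C.
Solution: T(t) = T_ss + (T₀ − T_ss) e^(−t/τ).
T(396) = 156.79 + (-124.99)·e^(−396/145.86) = 156.79 + (-124.99)·0.066208 = 148.51 °C.

149 °C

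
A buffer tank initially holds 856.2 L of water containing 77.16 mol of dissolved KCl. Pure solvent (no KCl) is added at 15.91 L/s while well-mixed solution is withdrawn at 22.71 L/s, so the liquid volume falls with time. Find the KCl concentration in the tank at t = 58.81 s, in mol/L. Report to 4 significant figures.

0.02067 mol/L

Let m(t) be the amount of KCl. Volume: V(t) = V₀ + (Q_in − Q_out) t = 856.2 − 6.80000 t; V(58.81) = 456.292 L.
Solute balance: dm/dt = 0 − Q_out C = −Q_out m/V(t).
dm/m = −Q_out dt/(V₀ − 6.80000 t); integrating gives ln(m/m₀) = −(Q_out/(Q_in−Q_out)) ln(V/V₀).
m = m₀ (V₀/V)^(Q_out/(Q_in−Q_out)) = 77.16 × (856.2/456.292)^(-3.33971) = 9.43067 mol.
C = m/V = 9.43067/456.292 = 0.0206681 mol/L.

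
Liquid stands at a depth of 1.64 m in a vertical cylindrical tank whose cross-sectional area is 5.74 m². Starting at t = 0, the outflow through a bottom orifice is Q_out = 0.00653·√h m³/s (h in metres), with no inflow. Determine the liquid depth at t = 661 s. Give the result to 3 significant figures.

0.818 m

With no inflow, A dh/dt = −0.00653 √h.
Separate and integrate: 2(√h − √h₀) = −(0.00653/A) t.
√h = √1.64 − 0.00653·661/(2·5.74) = 1.2806 − 0.37599 = 0.90464.
h = 0.90464² = 0.81837 m.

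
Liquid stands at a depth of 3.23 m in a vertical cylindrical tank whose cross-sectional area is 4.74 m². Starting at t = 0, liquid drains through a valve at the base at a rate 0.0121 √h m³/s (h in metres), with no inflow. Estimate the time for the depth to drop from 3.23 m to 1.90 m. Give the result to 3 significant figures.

A dh/dt = −Q_out = −0.0121 √h.
∫ h^(−1/2) dh = −(0.0121/A) ∫ dt, giving 2√h = 2√h₀ − (0.0121/A) t.
t = 2A(√h₀ − √h)/0.0121 = 2·4.74·(√3.23 − √1.90)/0.0121
  = 9.4800 × (1.7972 − 1.3784) / 0.0121 = 328.13 s.

328 s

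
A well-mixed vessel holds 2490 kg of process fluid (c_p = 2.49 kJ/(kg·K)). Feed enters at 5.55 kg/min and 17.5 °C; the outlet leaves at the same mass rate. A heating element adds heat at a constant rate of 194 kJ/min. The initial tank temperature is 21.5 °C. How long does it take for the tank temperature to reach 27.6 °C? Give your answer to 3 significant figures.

420 min

M c_p dT/dt = ṁ c_p (T_in − T) + Q̇.
τ = M/ṁ = 448.65 min; T_ss = T_in + Q̇/(ṁ c_p) = 31.538 °C.
T(t) = T_ss + (T₀ − T_ss) e^(−t/τ). Set T = 27.6:
e^(−t/τ) = (27.6 − 31.538)/(21.5 − 31.538) = 0.39232
t = −448.65 · ln(0.39232) = 419.79 min.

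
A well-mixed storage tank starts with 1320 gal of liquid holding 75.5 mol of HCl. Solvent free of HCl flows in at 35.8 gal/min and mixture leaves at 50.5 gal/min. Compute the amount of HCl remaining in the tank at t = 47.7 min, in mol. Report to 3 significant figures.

5.59 mol

Total volume: dV/dt = Q_in − Q_out = -14.700 gal/min, so V(t) = 1320 − 14.700 t and V(47.7) = 618.81 gal.
Species balance (pure solvent in): dm/dt = −Q_out · m/V(t).
Separate: dm/m = −Q_out dt/V(t) ⇒ ln(m/m₀) = −(Q_out/(Q_in−Q_out)) ln(V/V₀).
m = m₀ (V₀/V)^(Q_out/(Q_in−Q_out)) = 75.5 × (1320/618.81)^(-3.4354) = 5.5931 mol.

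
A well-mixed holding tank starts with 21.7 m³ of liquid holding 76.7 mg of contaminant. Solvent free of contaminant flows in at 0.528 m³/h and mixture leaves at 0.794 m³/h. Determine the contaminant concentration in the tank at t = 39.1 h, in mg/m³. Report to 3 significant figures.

Let m(t) be the amount of contaminant. Volume: V(t) = V₀ + (Q_in − Q_out) t = 21.7 − 0.26600 t; V(39.1) = 11.299 m³.
No contaminant enters, so dm/dt = −Q_out · (m/V).
dm/m = −Q_out dt/(V₀ − 0.26600 t); integrating gives ln(m/m₀) = −(Q_out/(Q_in−Q_out)) ln(V/V₀).
m = m₀ (V₀/V)^(Q_out/(Q_in−Q_out)) = 76.7 × (21.7/11.299)^(-2.9850) = 10.936 mg.
C = m/V = 10.936/11.299 = 0.96781 mg/m³.

0.968 mg/m³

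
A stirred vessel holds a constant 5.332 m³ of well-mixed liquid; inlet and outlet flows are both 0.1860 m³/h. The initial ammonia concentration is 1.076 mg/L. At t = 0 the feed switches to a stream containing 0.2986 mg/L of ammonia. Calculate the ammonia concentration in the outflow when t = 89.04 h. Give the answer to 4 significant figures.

0.3334 mg/L

Species balance on the tank: V dC/dt = Q(C_in − C).
Rewrite as dC/dt + C/τ = C_in/τ, τ = V/Q = 28.6667 h.
This is linear first-order; C(t) = C_in + (C₀ − C_in) e^(−t/τ).
C(89.04) = 0.2986 + (1.076 − 0.2986)·e^(−89.04/28.6667) = 0.2986 + (0.777400)·0.0447776 = 0.333410 mg/L.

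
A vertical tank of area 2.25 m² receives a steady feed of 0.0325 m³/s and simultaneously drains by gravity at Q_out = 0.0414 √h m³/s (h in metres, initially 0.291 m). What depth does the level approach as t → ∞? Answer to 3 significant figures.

0.616 m

Level balance: A dh/dt = 0.0325 − 0.0414 √h. Setting dh/dt = 0:
Q_in = 0.0414 √h_ss ⇒ √h_ss = 0.0325/0.0414 = 0.78502.
h_ss = 0.78502² = 0.61626 m. (Since h₀ = 0.291 m < h_ss, the level will rise toward this value.)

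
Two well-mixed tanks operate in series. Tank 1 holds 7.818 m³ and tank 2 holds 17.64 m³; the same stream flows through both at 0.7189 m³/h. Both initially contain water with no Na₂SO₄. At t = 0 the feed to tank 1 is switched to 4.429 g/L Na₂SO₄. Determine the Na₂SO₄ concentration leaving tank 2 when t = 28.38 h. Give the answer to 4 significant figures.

2.186 g/L

Each tank obeys Vᵢ dCᵢ/dt = Q(Cᵢ₋₁ − Cᵢ), so τᵢ = Vᵢ/Q.
τ₁ = 7.818/0.7189 = 10.8749 h; τ₂ = 17.64/0.7189 = 24.5375 h.
Tank 1: C₁ = C_in(1 − e^(−t/τ₁)). Tank 2 (τ₁ ≠ τ₂): C₂ = C_in[1 − (τ₁ e^(−t/τ₁) − τ₂ e^(−t/τ₂))/(τ₁ − τ₂)].
At t = 28.38: e^(−t/τ₁) = 0.0735590, e^(−t/τ₂) = 0.314555.
C₂ = 4.429·[1 − (10.8749·0.0735590 − 24.5375·0.314555)/(-13.6625)] = 4.429·0.493621 = 2.18625 g/L.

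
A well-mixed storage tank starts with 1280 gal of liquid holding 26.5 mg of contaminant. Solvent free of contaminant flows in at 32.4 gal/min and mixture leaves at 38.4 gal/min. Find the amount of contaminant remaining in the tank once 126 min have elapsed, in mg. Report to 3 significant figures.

Let m(t) be the amount of contaminant. Volume: V(t) = V₀ + (Q_in − Q_out) t = 1280 − 6.0000 t; V(126) = 524.00 gal.
Solute balance: dm/dt = 0 − Q_out C = −Q_out m/V(t).
dm/m = −Q_out dt/(V₀ − 6.0000 t); integrating gives ln(m/m₀) = −(Q_out/(Q_in−Q_out)) ln(V/V₀).
m = m₀ (V₀/V)^(Q_out/(Q_in−Q_out)) = 26.5 × (1280/524.00)^(-6.4000) = 0.087261 mg.

0.0873 mg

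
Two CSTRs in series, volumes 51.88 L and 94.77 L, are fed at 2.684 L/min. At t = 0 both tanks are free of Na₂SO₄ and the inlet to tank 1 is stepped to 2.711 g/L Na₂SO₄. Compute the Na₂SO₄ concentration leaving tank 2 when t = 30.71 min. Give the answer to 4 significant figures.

0.8703 g/L

Time constants: τᵢ = Vᵢ/Q for each well-mixed tank.
τ₁ = 51.88/2.684 = 19.3294 min; τ₂ = 94.77/2.684 = 35.3092 min.
Solving the cascade with C₁(0)=C₂(0)=0 gives C₂(t) = C_in[1 − (τ₁ e^(−t/τ₁) − τ₂ e^(−t/τ₂))/(τ₁ − τ₂)].
At t = 30.71: e^(−t/τ₁) = 0.204176, e^(−t/τ₂) = 0.419059.
C₂ = 2.711·[1 − (19.3294·0.204176 − 35.3092·0.419059)/(-15.9799)] = 2.711·0.321017 = 0.870278 g/L.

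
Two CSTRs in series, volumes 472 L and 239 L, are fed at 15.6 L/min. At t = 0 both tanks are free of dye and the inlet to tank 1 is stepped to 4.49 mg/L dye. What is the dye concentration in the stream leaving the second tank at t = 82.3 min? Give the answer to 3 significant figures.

Each tank obeys Vᵢ dCᵢ/dt = Q(Cᵢ₋₁ − Cᵢ), so τᵢ = Vᵢ/Q.
τ₁ = 472/15.6 = 30.256 min; τ₂ = 239/15.6 = 15.321 min.
Tank 1: C₁ = C_in(1 − e^(−t/τ₁)). Tank 2 (τ₁ ≠ τ₂): C₂ = C_in[1 − (τ₁ e^(−t/τ₁) − τ₂ e^(−t/τ₂))/(τ₁ − τ₂)].
At t = 82.3: e^(−t/τ₁) = 0.065869, e^(−t/τ₂) = 0.0046454.
C₂ = 4.49·[1 − (30.256·0.065869 − 15.321·0.0046454)/(14.936)] = 4.49·0.87133 = 3.9123 mg/L.

3.91 mg/L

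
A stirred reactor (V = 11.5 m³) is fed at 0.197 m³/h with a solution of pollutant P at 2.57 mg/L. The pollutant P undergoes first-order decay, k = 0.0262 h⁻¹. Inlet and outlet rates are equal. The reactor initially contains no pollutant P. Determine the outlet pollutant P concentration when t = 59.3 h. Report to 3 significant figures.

Species balance: V dC/dt = Q C_in − Q C − k V C.
This is linear with rate a = Q/V + k = 0.043330 h⁻¹.
C_ss = Q C_in/(Q + kV) = 1.0160 mg/L; C(t) = C_ss + (C₀ − C_ss) e^(−a t).
C(59.3) = 1.0160 + (-1.0160)·e^(−0.043330·59.3) = 1.0160 + (-1.0160)·0.076574 = 0.93823 mg/L.

0.938 mg/L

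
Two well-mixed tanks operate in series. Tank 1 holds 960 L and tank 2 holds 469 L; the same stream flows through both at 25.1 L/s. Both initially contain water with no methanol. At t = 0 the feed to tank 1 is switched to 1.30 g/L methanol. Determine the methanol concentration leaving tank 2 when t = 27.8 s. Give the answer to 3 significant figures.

0.352 g/L

Time constants: τᵢ = Vᵢ/Q for each well-mixed tank.
τ₁ = 960/25.1 = 38.247 s; τ₂ = 469/25.1 = 18.685 s.
Solving the cascade with C₁(0)=C₂(0)=0 gives C₂(t) = C_in[1 − (τ₁ e^(−t/τ₁) − τ₂ e^(−t/τ₂))/(τ₁ − τ₂)].
At t = 27.8: e^(−t/τ₁) = 0.48343, e^(−t/τ₂) = 0.22587.
C₂ = 1.30·[1 − (38.247·0.48343 − 18.685·0.22587)/(19.562)] = 1.30·0.27055 = 0.35172 g/L.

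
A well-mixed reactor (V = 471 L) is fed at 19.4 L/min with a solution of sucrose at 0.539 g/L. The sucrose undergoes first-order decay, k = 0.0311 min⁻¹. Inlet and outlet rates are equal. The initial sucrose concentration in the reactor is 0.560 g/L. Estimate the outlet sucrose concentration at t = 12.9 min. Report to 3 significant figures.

V dC/dt = Q(C_in − C) − k V C.
dC/dt = (Q/V) C_in − (Q/V + k) C; effective rate a = Q/V + k = 0.041189 + 0.0311 = 0.072289 min⁻¹.
C_ss = Q C_in/(Q + kV) = 0.30711 g/L; C(t) = C_ss + (C₀ − C_ss) e^(−a t).
C(12.9) = 0.30711 + (0.25289)·e^(−0.072289·12.9) = 0.30711 + (0.25289)·0.39356 = 0.40664 g/L.

0.407 g/L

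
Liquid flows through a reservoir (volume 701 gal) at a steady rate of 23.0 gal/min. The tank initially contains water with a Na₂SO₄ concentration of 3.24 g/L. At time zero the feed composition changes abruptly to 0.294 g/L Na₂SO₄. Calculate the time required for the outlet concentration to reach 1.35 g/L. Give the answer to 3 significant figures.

31.3 min

Species balance: V dC/dt = Q(C_in − C) ⇒ τ = V/Q = 30.478 min.
C(t) = C_in + (C₀ − C_in) e^(−t/τ). Set C = 1.35 and solve for t:
e^(−t/τ) = (C − C_in)/(C₀ − C_in) = (1.35 − 0.294)/(3.24 − 0.294) = 0.35845
t = −τ ln(…) = 30.478 × 1.0260 = 31.269 min.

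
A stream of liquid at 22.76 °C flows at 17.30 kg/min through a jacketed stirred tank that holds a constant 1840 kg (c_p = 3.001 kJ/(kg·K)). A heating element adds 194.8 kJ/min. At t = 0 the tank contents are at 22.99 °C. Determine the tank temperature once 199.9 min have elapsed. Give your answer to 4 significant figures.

First-law balance (no shaft work): M c_p dT/dt = ṁ c_p (T_in − T) + 194.8.
τ = M/ṁ = 106.358 min; T_ss = T_in + Q̇/(ṁ c_p) = 22.76 + 194.8/(17.30·3.001) = 26.5121 °C.
Integrating: T(t) = T_ss + (T₀ − T_ss) e^(−t/τ).
T(199.9) = 26.5121 + (-3.52212)·e^(−199.9/106.358) = 26.5121 + (-3.52212)·0.152667 = 25.9744 °C.

25.97 °C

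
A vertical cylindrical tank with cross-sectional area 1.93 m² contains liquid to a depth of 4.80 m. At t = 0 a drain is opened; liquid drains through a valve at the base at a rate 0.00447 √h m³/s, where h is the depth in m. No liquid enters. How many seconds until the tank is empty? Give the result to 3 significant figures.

With no inflow, A dh/dt = −0.00447 √h.
Separate and integrate: 2(√h − √h₀) = −(0.00447/A) t.
Tank is empty when √h = 0: t_empty = 2A√h₀/0.00447.
t_empty = 2·1.93·√4.80/0.00447 = 3.8600·2.1909/0.00447 = 1891.9 s.

1890 s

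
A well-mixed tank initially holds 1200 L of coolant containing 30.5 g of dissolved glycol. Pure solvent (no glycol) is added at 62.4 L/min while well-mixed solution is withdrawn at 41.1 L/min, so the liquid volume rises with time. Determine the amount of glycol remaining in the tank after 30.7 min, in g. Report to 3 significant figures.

13.2 g

Let m(t) be the amount of glycol. Volume: V(t) = V₀ + (Q_in − Q_out) t = 1200 + 21.300 t; V(30.7) = 1853.9 L.
Species balance (pure solvent in): dm/dt = −Q_out · m/V(t).
Separate: dm/m = −Q_out dt/V(t) ⇒ ln(m/m₀) = −(Q_out/(Q_in−Q_out)) ln(V/V₀).
m = m₀ (V₀/V)^(Q_out/(Q_in−Q_out)) = 30.5 × (1200/1853.9)^(1.9296) = 13.176 g.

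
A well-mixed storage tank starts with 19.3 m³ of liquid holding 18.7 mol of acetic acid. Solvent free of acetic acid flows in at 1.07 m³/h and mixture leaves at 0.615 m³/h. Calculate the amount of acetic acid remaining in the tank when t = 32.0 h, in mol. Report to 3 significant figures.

Total volume: dV/dt = Q_in − Q_out = 0.45500 m³/h, so V(t) = 19.3 + 0.45500 t and V(32.0) = 33.860 m³.
No acetic acid enters, so dm/dt = −Q_out · (m/V).
Separate: dm/m = −Q_out dt/V(t) ⇒ ln(m/m₀) = −(Q_out/(Q_in−Q_out)) ln(V/V₀).
m = m₀ (V₀/V)^(Q_out/(Q_in−Q_out)) = 18.7 × (19.3/33.860)^(1.3516) = 8.7471 mol.

8.75 mol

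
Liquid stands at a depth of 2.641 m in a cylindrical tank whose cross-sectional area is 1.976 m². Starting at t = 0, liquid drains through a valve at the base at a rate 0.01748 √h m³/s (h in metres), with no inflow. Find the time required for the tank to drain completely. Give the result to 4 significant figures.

With no inflow, A dh/dt = −0.01748 √h.
∫ h^(−1/2) dh = −(0.01748/A) ∫ dt, giving 2√h = 2√h₀ − (0.01748/A) t.
Tank is empty when √h = 0: t_empty = 2A√h₀/0.01748.
t_empty = 2·1.976·√2.641/0.01748 = 3.95200·1.62512/0.01748 = 367.417 s.

367.4 s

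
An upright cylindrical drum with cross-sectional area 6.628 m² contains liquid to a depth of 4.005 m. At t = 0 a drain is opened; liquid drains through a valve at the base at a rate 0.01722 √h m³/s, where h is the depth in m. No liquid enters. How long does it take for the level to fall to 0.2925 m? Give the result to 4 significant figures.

1124 s

A dh/dt = −Q_out = −0.01722 √h.
Separate and integrate: 2(√h − √h₀) = −(0.01722/A) t.
t = 2A(√h₀ − √h)/0.01722 = 2·6.628·(√4.005 − √0.2925)/0.01722
  = 13.2560 × (2.00125 − 0.540833) / 0.01722 = 1124.23 s.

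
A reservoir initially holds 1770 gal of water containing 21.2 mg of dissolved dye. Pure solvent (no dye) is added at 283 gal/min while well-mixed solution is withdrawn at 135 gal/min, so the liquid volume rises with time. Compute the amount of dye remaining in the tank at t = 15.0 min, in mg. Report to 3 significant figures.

10.1 mg

Let m(t) be the amount of dye. Volume: V(t) = V₀ + (Q_in − Q_out) t = 1770 + 148.00 t; V(15.0) = 3990.0 gal.
Solute balance: dm/dt = 0 − Q_out C = −Q_out m/V(t).
Separate: dm/m = −Q_out dt/V(t) ⇒ ln(m/m₀) = −(Q_out/(Q_in−Q_out)) ln(V/V₀).
m = m₀ (V₀/V)^(Q_out/(Q_in−Q_out)) = 21.2 × (1770/3990.0)^(0.91216) = 10.101 mg.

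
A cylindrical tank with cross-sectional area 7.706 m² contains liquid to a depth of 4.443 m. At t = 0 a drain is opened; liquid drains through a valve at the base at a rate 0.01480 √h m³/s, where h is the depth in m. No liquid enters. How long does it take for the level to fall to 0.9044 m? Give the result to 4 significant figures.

Accumulation of liquid (constant cross-section A): A dh/dt = −0.01480 √h.
This is separable: 2 d(√h)/dt = −0.01480/A, so √h = √h₀ − (0.01480/(2A)) t.
t = 2A(√h₀ − √h)/0.01480 = 2·7.706·(√4.443 − √0.9044)/0.01480
  = 15.4120 × (2.10784 − 0.950999) / 0.01480 = 1204.68 s.

1205 s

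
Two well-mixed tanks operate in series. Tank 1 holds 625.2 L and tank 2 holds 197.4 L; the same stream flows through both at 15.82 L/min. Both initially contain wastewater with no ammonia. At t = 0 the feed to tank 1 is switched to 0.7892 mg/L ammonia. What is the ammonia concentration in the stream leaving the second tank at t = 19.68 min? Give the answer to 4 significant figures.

0.1635 mg/L

Time constants: τᵢ = Vᵢ/Q for each well-mixed tank.
τ₁ = 625.2/15.82 = 39.5196 min; τ₂ = 197.4/15.82 = 12.4779 min.
Solving the cascade with C₁(0)=C₂(0)=0 gives C₂(t) = C_in[1 − (τ₁ e^(−t/τ₁) − τ₂ e^(−t/τ₂))/(τ₁ − τ₂)].
At t = 19.68: e^(−t/τ₁) = 0.607757, e^(−t/τ₂) = 0.206554.
C₂ = 0.7892·[1 − (39.5196·0.607757 − 12.4779·0.206554)/(27.0417)] = 0.7892·0.207116 = 0.163456 mg/L.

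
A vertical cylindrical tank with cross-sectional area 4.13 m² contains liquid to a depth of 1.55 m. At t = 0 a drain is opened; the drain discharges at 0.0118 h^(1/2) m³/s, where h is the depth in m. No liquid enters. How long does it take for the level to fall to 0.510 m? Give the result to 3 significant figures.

A dh/dt = −Q_out = −0.0118 √h.
Separate and integrate: 2(√h − √h₀) = −(0.0118/A) t.
t = 2A(√h₀ − √h)/0.0118 = 2·4.13·(√1.55 − √0.510)/0.0118
  = 8.2600 × (1.2450 − 0.71414) / 0.0118 = 371.59 s.

372 s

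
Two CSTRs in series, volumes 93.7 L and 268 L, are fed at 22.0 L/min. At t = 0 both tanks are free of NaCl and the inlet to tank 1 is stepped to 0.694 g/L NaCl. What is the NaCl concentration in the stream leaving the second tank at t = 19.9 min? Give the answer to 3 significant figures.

0.489 g/L

Time constants: τᵢ = Vᵢ/Q for each well-mixed tank.
τ₁ = 93.7/22.0 = 4.2591 min; τ₂ = 268/22.0 = 12.182 min.
Tank 1: C₁ = C_in(1 − e^(−t/τ₁)). Tank 2 (τ₁ ≠ τ₂): C₂ = C_in[1 − (τ₁ e^(−t/τ₁) − τ₂ e^(−t/τ₂))/(τ₁ − τ₂)].
At t = 19.9: e^(−t/τ₁) = 0.0093502, e^(−t/τ₂) = 0.19523.
C₂ = 0.694·[1 − (4.2591·0.0093502 − 12.182·0.19523)/(-7.9227)] = 0.694·0.70485 = 0.48916 g/L.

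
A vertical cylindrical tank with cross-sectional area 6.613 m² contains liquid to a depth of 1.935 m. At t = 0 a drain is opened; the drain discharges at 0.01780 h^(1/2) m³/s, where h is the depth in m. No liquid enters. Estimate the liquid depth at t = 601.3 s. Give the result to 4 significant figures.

0.3385 m

With no inflow, A dh/dt = −0.01780 √h.
This is separable: 2 d(√h)/dt = −0.01780/A, so √h = √h₀ − (0.01780/(2A)) t.
√h = √1.935 − 0.01780·601.3/(2·6.613) = 1.39104 − 0.809250 = 0.581793.
h = 0.581793² = 0.338483 m.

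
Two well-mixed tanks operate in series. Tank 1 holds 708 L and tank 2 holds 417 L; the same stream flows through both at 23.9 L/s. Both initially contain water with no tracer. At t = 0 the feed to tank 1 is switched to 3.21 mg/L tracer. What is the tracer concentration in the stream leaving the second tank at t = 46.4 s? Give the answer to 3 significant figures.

1.90 mg/L

Time constants: τᵢ = Vᵢ/Q for each well-mixed tank.
τ₁ = 708/23.9 = 29.623 s; τ₂ = 417/23.9 = 17.448 s.
Tank 1: C₁ = C_in(1 − e^(−t/τ₁)). Tank 2 (τ₁ ≠ τ₂): C₂ = C_in[1 − (τ₁ e^(−t/τ₁) − τ₂ e^(−t/τ₂))/(τ₁ − τ₂)].
At t = 46.4: e^(−t/τ₁) = 0.20881, e^(−t/τ₂) = 0.069992.
C₂ = 3.21·[1 − (29.623·0.20881 − 17.448·0.069992)/(12.176)] = 3.21·0.59226 = 1.9012 mg/L.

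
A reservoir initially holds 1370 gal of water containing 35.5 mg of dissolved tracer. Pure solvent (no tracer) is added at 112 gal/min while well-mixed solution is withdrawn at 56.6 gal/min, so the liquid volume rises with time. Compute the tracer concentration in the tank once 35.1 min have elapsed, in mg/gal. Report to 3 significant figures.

Total volume: dV/dt = Q_in − Q_out = 55.400 gal/min, so V(t) = 1370 + 55.400 t and V(35.1) = 3314.5 gal.
Solute balance: dm/dt = 0 − Q_out C = −Q_out m/V(t).
Separate: dm/m = −Q_out dt/V(t) ⇒ ln(m/m₀) = −(Q_out/(Q_in−Q_out)) ln(V/V₀).
m = m₀ (V₀/V)^(Q_out/(Q_in−Q_out)) = 35.5 × (1370/3314.5)^(1.0217) = 14.395 mg.
C = m/V = 14.395/3314.5 = 0.0043430 mg/gal.

0.00434 mg/gal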